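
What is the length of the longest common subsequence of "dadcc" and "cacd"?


LCS of "dadcc" and "cacd"
DP table:
           c    a    c    d
      0    0    0    0    0
  d   0    0    0    0    1
  a   0    0    1    1    1
  d   0    0    1    1    2
  c   0    1    1    2    2
  c   0    1    1    2    2
LCS length = dp[5][4] = 2

2


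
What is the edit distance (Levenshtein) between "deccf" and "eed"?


Computing edit distance: "deccf" -> "eed"
DP table:
           e    e    d
      0    1    2    3
  d   1    1    2    2
  e   2    1    1    2
  c   3    2    2    2
  c   4    3    3    3
  f   5    4    4    4
Edit distance = dp[5][3] = 4

4


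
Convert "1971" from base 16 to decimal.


Input: "1971" in base 16
Positional expansion:
  Digit '1' (value 1) x 16^3 = 4096
  Digit '9' (value 9) x 16^2 = 2304
  Digit '7' (value 7) x 16^1 = 112
  Digit '1' (value 1) x 16^0 = 1
Sum = 6513

6513


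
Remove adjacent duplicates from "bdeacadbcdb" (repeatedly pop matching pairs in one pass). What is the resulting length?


Input: bdeacadbcdb
Stack-based adjacent duplicate removal:
  Read 'b': push. Stack: b
  Read 'd': push. Stack: bd
  Read 'e': push. Stack: bde
  Read 'a': push. Stack: bdea
  Read 'c': push. Stack: bdeac
  Read 'a': push. Stack: bdeaca
  Read 'd': push. Stack: bdeacad
  Read 'b': push. Stack: bdeacadb
  Read 'c': push. Stack: bdeacadbc
  Read 'd': push. Stack: bdeacadbcd
  Read 'b': push. Stack: bdeacadbcdb
Final stack: "bdeacadbcdb" (length 11)

11


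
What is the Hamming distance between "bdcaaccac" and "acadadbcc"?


Comparing "bdcaaccac" and "acadadbcc" position by position:
  Position 0: 'b' vs 'a' => differ
  Position 1: 'd' vs 'c' => differ
  Position 2: 'c' vs 'a' => differ
  Position 3: 'a' vs 'd' => differ
  Position 4: 'a' vs 'a' => same
  Position 5: 'c' vs 'd' => differ
  Position 6: 'c' vs 'b' => differ
  Position 7: 'a' vs 'c' => differ
  Position 8: 'c' vs 'c' => same
Total differences (Hamming distance): 7

7


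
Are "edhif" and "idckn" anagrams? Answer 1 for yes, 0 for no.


Strings: "edhif", "idckn"
Sorted first:  defhi
Sorted second: cdikn
Differ at position 0: 'd' vs 'c' => not anagrams

0


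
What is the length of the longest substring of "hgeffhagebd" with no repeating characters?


Input: "hgeffhagebd"
Sliding window (track last position of each char):
  Position 0 ('h'): window [0,0] length 1 -- new best
  Position 1 ('g'): window [0,1] length 2 -- new best
  Position 2 ('e'): window [0,2] length 3 -- new best
  Position 3 ('f'): window [0,3] length 4 -- new best
  Position 4 ('f'): repeat (last at 3), move window start to 4
  Position 4 ('f'): window [4,4] length 1
  Position 5 ('h'): window [4,5] length 2
  Position 6 ('a'): window [4,6] length 3
  Position 7 ('g'): window [4,7] length 4
  Position 8 ('e'): window [4,8] length 5 -- new best
  Position 9 ('b'): window [4,9] length 6 -- new best
  Position 10 ('d'): window [4,10] length 7 -- new best
Longest substring with no repeats: "fhagebd" with length 7

7


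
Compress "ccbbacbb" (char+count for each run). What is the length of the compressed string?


Input: ccbbacbb
Runs:
  'c' x 2 => "c2"
  'b' x 2 => "b2"
  'a' x 1 => "a1"
  'c' x 1 => "c1"
  'b' x 2 => "b2"
Compressed: "c2b2a1c1b2"
Compressed length: 10

10


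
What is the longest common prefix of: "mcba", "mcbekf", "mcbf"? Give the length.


Words: mcba, mcbekf, mcbf
  Position 0: all 'm' => match
  Position 1: all 'c' => match
  Position 2: all 'b' => match
  Position 3: ('a', 'e', 'f') => mismatch, stop
LCP = "mcb" (length 3)

3


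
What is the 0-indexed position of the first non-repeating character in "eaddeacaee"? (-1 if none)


Input: eaddeacaee
Character frequencies:
  'a': 3
  'c': 1
  'd': 2
  'e': 4
Scanning left to right for freq == 1:
  Position 0 ('e'): freq=4, skip
  Position 1 ('a'): freq=3, skip
  Position 2 ('d'): freq=2, skip
  Position 3 ('d'): freq=2, skip
  Position 4 ('e'): freq=4, skip
  Position 5 ('a'): freq=3, skip
  Position 6 ('c'): unique! => answer = 6

6


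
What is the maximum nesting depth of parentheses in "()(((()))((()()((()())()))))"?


Input: "()(((()))((()()((()())()))))"
Tracking depth:
  Position 0 '(': depth becomes 1
  Position 1 ')': depth becomes 0
  Position 2 '(': depth becomes 1
  Position 3 '(': depth becomes 2
  Position 4 '(': depth becomes 3
  Position 5 '(': depth becomes 4
  Position 6 ')': depth becomes 3
  Position 7 ')': depth becomes 2
  Position 8 ')': depth becomes 1
  Position 9 '(': depth becomes 2
  Position 10 '(': depth becomes 3
  Position 11 '(': depth becomes 4
  Position 12 ')': depth becomes 3
  Position 13 '(': depth becomes 4
  Position 14 ')': depth becomes 3
  Position 15 '(': depth becomes 4
  Position 16 '(': depth becomes 5
  Position 17 '(': depth becomes 6
  Position 18 ')': depth becomes 5
  Position 19 '(': depth becomes 6
  Position 20 ')': depth becomes 5
  Position 21 ')': depth becomes 4
  Position 22 '(': depth becomes 5
  Position 23 ')': depth becomes 4
  Position 24 ')': depth becomes 3
  Position 25 ')': depth becomes 2
  Position 26 ')': depth becomes 1
  Position 27 ')': depth becomes 0
Maximum depth reached: 6

6


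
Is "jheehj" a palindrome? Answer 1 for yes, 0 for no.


Input: jheehj
Reversed: jheehj
  Compare pos 0 ('j') with pos 5 ('j'): match
  Compare pos 1 ('h') with pos 4 ('h'): match
  Compare pos 2 ('e') with pos 3 ('e'): match
Result: palindrome

1


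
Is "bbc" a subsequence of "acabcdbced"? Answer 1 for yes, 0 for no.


Check if "bbc" is a subsequence of "acabcdbced"
Greedy scan:
  Position 0 ('a'): no match needed
  Position 1 ('c'): no match needed
  Position 2 ('a'): no match needed
  Position 3 ('b'): matches sub[0] = 'b'
  Position 4 ('c'): no match needed
  Position 5 ('d'): no match needed
  Position 6 ('b'): matches sub[1] = 'b'
  Position 7 ('c'): matches sub[2] = 'c'
  Position 8 ('e'): no match needed
  Position 9 ('d'): no match needed
All 3 characters matched => is a subsequence

1


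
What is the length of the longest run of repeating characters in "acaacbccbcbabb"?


Input: "acaacbccbcbabb"
Scanning for longest run:
  Position 1 ('c'): new char, reset run to 1
  Position 2 ('a'): new char, reset run to 1
  Position 3 ('a'): continues run of 'a', length=2
  Position 4 ('c'): new char, reset run to 1
  Position 5 ('b'): new char, reset run to 1
  Position 6 ('c'): new char, reset run to 1
  Position 7 ('c'): continues run of 'c', length=2
  Position 8 ('b'): new char, reset run to 1
  Position 9 ('c'): new char, reset run to 1
  Position 10 ('b'): new char, reset run to 1
  Position 11 ('a'): new char, reset run to 1
  Position 12 ('b'): new char, reset run to 1
  Position 13 ('b'): continues run of 'b', length=2
Longest run: 'a' with length 2

2


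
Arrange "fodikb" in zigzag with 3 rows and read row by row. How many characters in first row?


Zigzag "fodikb" into 3 rows:
Placing characters:
  'f' => row 0
  'o' => row 1
  'd' => row 2
  'i' => row 1
  'k' => row 0
  'b' => row 1
Rows:
  Row 0: "fk"
  Row 1: "oib"
  Row 2: "d"
First row length: 2

2


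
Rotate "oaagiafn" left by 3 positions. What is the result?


Input: "oaagiafn", rotate left by 3
First 3 characters: "oaa"
Remaining characters: "giafn"
Concatenate remaining + first: "giafn" + "oaa" = "giafnoaa"

giafnoaa


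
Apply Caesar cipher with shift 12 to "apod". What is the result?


Caesar cipher: shift "apod" by 12
  'a' (pos 0) + 12 = pos 12 = 'm'
  'p' (pos 15) + 12 = pos 1 = 'b'
  'o' (pos 14) + 12 = pos 0 = 'a'
  'd' (pos 3) + 12 = pos 15 = 'p'
Result: mbap

mbap


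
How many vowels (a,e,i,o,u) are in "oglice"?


Input: oglice
Checking each character:
  'o' at position 0: vowel (running total: 1)
  'g' at position 1: consonant
  'l' at position 2: consonant
  'i' at position 3: vowel (running total: 2)
  'c' at position 4: consonant
  'e' at position 5: vowel (running total: 3)
Total vowels: 3

3


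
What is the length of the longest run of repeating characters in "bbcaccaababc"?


Input: "bbcaccaababc"
Scanning for longest run:
  Position 1 ('b'): continues run of 'b', length=2
  Position 2 ('c'): new char, reset run to 1
  Position 3 ('a'): new char, reset run to 1
  Position 4 ('c'): new char, reset run to 1
  Position 5 ('c'): continues run of 'c', length=2
  Position 6 ('a'): new char, reset run to 1
  Position 7 ('a'): continues run of 'a', length=2
  Position 8 ('b'): new char, reset run to 1
  Position 9 ('a'): new char, reset run to 1
  Position 10 ('b'): new char, reset run to 1
  Position 11 ('c'): new char, reset run to 1
Longest run: 'b' with length 2

2


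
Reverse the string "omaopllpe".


Input: omaopllpe
Reading characters right to left:
  Position 8: 'e'
  Position 7: 'p'
  Position 6: 'l'
  Position 5: 'l'
  Position 4: 'p'
  Position 3: 'o'
  Position 2: 'a'
  Position 1: 'm'
  Position 0: 'o'
Reversed: epllpoamo

epllpoamo


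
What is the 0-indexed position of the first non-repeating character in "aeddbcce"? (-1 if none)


Input: aeddbcce
Character frequencies:
  'a': 1
  'b': 1
  'c': 2
  'd': 2
  'e': 2
Scanning left to right for freq == 1:
  Position 0 ('a'): unique! => answer = 0

0


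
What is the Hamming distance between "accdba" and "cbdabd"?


Comparing "accdba" and "cbdabd" position by position:
  Position 0: 'a' vs 'c' => differ
  Position 1: 'c' vs 'b' => differ
  Position 2: 'c' vs 'd' => differ
  Position 3: 'd' vs 'a' => differ
  Position 4: 'b' vs 'b' => same
  Position 5: 'a' vs 'd' => differ
Total differences (Hamming distance): 5

5


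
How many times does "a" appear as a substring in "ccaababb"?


Searching for "a" in "ccaababb"
Scanning each position:
  Position 0: "c" => no
  Position 1: "c" => no
  Position 2: "a" => MATCH
  Position 3: "a" => MATCH
  Position 4: "b" => no
  Position 5: "a" => MATCH
  Position 6: "b" => no
  Position 7: "b" => no
Total occurrences: 3

3


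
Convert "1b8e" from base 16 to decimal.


Input: "1b8e" in base 16
Positional expansion:
  Digit '1' (value 1) x 16^3 = 4096
  Digit 'b' (value 11) x 16^2 = 2816
  Digit '8' (value 8) x 16^1 = 128
  Digit 'e' (value 14) x 16^0 = 14
Sum = 7054

7054


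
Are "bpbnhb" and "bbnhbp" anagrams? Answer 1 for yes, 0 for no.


Strings: "bpbnhb", "bbnhbp"
Sorted first:  bbbhnp
Sorted second: bbbhnp
Sorted forms match => anagrams

1


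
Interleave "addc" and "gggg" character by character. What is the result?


Interleaving "addc" and "gggg":
  Position 0: 'a' from first, 'g' from second => "ag"
  Position 1: 'd' from first, 'g' from second => "dg"
  Position 2: 'd' from first, 'g' from second => "dg"
  Position 3: 'c' from first, 'g' from second => "cg"
Result: agdgdgcg

agdgdgcg


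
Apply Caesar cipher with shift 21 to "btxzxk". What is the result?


Caesar cipher: shift "btxzxk" by 21
  'b' (pos 1) + 21 = pos 22 = 'w'
  't' (pos 19) + 21 = pos 14 = 'o'
  'x' (pos 23) + 21 = pos 18 = 's'
  'z' (pos 25) + 21 = pos 20 = 'u'
  'x' (pos 23) + 21 = pos 18 = 's'
  'k' (pos 10) + 21 = pos 5 = 'f'
Result: wosusf

wosusf


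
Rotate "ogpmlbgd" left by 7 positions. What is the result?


Input: "ogpmlbgd", rotate left by 7
First 7 characters: "ogpmlbg"
Remaining characters: "d"
Concatenate remaining + first: "d" + "ogpmlbg" = "dogpmlbg"

dogpmlbg


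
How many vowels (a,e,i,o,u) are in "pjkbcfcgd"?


Input: pjkbcfcgd
Checking each character:
  'p' at position 0: consonant
  'j' at position 1: consonant
  'k' at position 2: consonant
  'b' at position 3: consonant
  'c' at position 4: consonant
  'f' at position 5: consonant
  'c' at position 6: consonant
  'g' at position 7: consonant
  'd' at position 8: consonant
Total vowels: 0

0


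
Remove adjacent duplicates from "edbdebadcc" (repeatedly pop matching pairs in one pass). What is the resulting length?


Input: edbdebadcc
Stack-based adjacent duplicate removal:
  Read 'e': push. Stack: e
  Read 'd': push. Stack: ed
  Read 'b': push. Stack: edb
  Read 'd': push. Stack: edbd
  Read 'e': push. Stack: edbde
  Read 'b': push. Stack: edbdeb
  Read 'a': push. Stack: edbdeba
  Read 'd': push. Stack: edbdebad
  Read 'c': push. Stack: edbdebadc
  Read 'c': matches stack top 'c' => pop. Stack: edbdebad
Final stack: "edbdebad" (length 8)

8


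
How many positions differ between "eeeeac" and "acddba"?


Comparing "eeeeac" and "acddba" position by position:
  Position 0: 'e' vs 'a' => DIFFER
  Position 1: 'e' vs 'c' => DIFFER
  Position 2: 'e' vs 'd' => DIFFER
  Position 3: 'e' vs 'd' => DIFFER
  Position 4: 'a' vs 'b' => DIFFER
  Position 5: 'c' vs 'a' => DIFFER
Positions that differ: 6

6


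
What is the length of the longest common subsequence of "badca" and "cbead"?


LCS of "badca" and "cbead"
DP table:
           c    b    e    a    d
      0    0    0    0    0    0
  b   0    0    1    1    1    1
  a   0    0    1    1    2    2
  d   0    0    1    1    2    3
  c   0    1    1    1    2    3
  a   0    1    1    1    2    3
LCS length = dp[5][5] = 3

3


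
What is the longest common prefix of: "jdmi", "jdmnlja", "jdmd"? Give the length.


Words: jdmi, jdmnlja, jdmd
  Position 0: all 'j' => match
  Position 1: all 'd' => match
  Position 2: all 'm' => match
  Position 3: ('i', 'n', 'd') => mismatch, stop
LCP = "jdm" (length 3)

3


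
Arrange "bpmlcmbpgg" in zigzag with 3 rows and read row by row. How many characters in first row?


Zigzag "bpmlcmbpgg" into 3 rows:
Placing characters:
  'b' => row 0
  'p' => row 1
  'm' => row 2
  'l' => row 1
  'c' => row 0
  'm' => row 1
  'b' => row 2
  'p' => row 1
  'g' => row 0
  'g' => row 1
Rows:
  Row 0: "bcg"
  Row 1: "plmpg"
  Row 2: "mb"
First row length: 3

3


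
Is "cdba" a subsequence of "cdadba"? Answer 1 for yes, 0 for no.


Check if "cdba" is a subsequence of "cdadba"
Greedy scan:
  Position 0 ('c'): matches sub[0] = 'c'
  Position 1 ('d'): matches sub[1] = 'd'
  Position 2 ('a'): no match needed
  Position 3 ('d'): no match needed
  Position 4 ('b'): matches sub[2] = 'b'
  Position 5 ('a'): matches sub[3] = 'a'
All 4 characters matched => is a subsequence

1


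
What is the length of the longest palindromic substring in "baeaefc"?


Input: "baeaefc"
Checking substrings for palindromes:
  [1:4] "aea" (len 3) => palindrome
  [2:5] "eae" (len 3) => palindrome
Longest palindromic substring: "aea" with length 3

3


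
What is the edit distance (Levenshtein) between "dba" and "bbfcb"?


Computing edit distance: "dba" -> "bbfcb"
DP table:
           b    b    f    c    b
      0    1    2    3    4    5
  d   1    1    2    3    4    5
  b   2    1    1    2    3    4
  a   3    2    2    2    3    4
Edit distance = dp[3][5] = 4

4


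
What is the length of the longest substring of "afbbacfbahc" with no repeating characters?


Input: "afbbacfbahc"
Sliding window (track last position of each char):
  Position 0 ('a'): window [0,0] length 1 -- new best
  Position 1 ('f'): window [0,1] length 2 -- new best
  Position 2 ('b'): window [0,2] length 3 -- new best
  Position 3 ('b'): repeat (last at 2), move window start to 3
  Position 3 ('b'): window [3,3] length 1
  Position 4 ('a'): window [3,4] length 2
  Position 5 ('c'): window [3,5] length 3
  Position 6 ('f'): window [3,6] length 4 -- new best
  Position 7 ('b'): repeat (last at 3), move window start to 4
  Position 7 ('b'): window [4,7] length 4
  Position 8 ('a'): repeat (last at 4), move window start to 5
  Position 8 ('a'): window [5,8] length 4
  Position 9 ('h'): window [5,9] length 5 -- new best
  Position 10 ('c'): repeat (last at 5), move window start to 6
  Position 10 ('c'): window [6,10] length 5
Longest substring with no repeats: "cfbah" with length 5

5


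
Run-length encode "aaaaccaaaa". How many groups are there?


Input: aaaaccaaaa
Scanning for consecutive runs:
  Group 1: 'a' x 4 (positions 0-3)
  Group 2: 'c' x 2 (positions 4-5)
  Group 3: 'a' x 4 (positions 6-9)
Total groups: 3

3


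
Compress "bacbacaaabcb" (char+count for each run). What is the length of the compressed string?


Input: bacbacaaabcb
Runs:
  'b' x 1 => "b1"
  'a' x 1 => "a1"
  'c' x 1 => "c1"
  'b' x 1 => "b1"
  'a' x 1 => "a1"
  'c' x 1 => "c1"
  'a' x 3 => "a3"
  'b' x 1 => "b1"
  'c' x 1 => "c1"
  'b' x 1 => "b1"
Compressed: "b1a1c1b1a1c1a3b1c1b1"
Compressed length: 20

20


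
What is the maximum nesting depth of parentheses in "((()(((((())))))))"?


Input: "((()(((((())))))))"
Tracking depth:
  Position 0 '(': depth becomes 1
  Position 1 '(': depth becomes 2
  Position 2 '(': depth becomes 3
  Position 3 ')': depth becomes 2
  Position 4 '(': depth becomes 3
  Position 5 '(': depth becomes 4
  Position 6 '(': depth becomes 5
  Position 7 '(': depth becomes 6
  Position 8 '(': depth becomes 7
  Position 9 '(': depth becomes 8
  Position 10 ')': depth becomes 7
  Position 11 ')': depth becomes 6
  Position 12 ')': depth becomes 5
  Position 13 ')': depth becomes 4
  Position 14 ')': depth becomes 3
  Position 15 ')': depth becomes 2
  Position 16 ')': depth becomes 1
  Position 17 ')': depth becomes 0
Maximum depth reached: 8

8


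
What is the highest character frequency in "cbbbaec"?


Input: cbbbaec
Character counts:
  'a': 1
  'b': 3
  'c': 2
  'e': 1
Maximum frequency: 3

3


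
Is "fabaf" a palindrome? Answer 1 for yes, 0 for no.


Input: fabaf
Reversed: fabaf
  Compare pos 0 ('f') with pos 4 ('f'): match
  Compare pos 1 ('a') with pos 3 ('a'): match
Result: palindrome

1


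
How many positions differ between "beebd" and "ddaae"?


Comparing "beebd" and "ddaae" position by position:
  Position 0: 'b' vs 'd' => DIFFER
  Position 1: 'e' vs 'd' => DIFFER
  Position 2: 'e' vs 'a' => DIFFER
  Position 3: 'b' vs 'a' => DIFFER
  Position 4: 'd' vs 'e' => DIFFER
Positions that differ: 5

5


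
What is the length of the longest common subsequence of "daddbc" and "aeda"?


LCS of "daddbc" and "aeda"
DP table:
           a    e    d    a
      0    0    0    0    0
  d   0    0    0    1    1
  a   0    1    1    1    2
  d   0    1    1    2    2
  d   0    1    1    2    2
  b   0    1    1    2    2
  c   0    1    1    2    2
LCS length = dp[6][4] = 2

2


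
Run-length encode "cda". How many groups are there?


Input: cda
Scanning for consecutive runs:
  Group 1: 'c' x 1 (positions 0-0)
  Group 2: 'd' x 1 (positions 1-1)
  Group 3: 'a' x 1 (positions 2-2)
Total groups: 3

3


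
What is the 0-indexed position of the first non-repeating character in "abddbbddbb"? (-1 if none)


Input: abddbbddbb
Character frequencies:
  'a': 1
  'b': 5
  'd': 4
Scanning left to right for freq == 1:
  Position 0 ('a'): unique! => answer = 0

0


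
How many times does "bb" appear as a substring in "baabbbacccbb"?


Searching for "bb" in "baabbbacccbb"
Scanning each position:
  Position 0: "ba" => no
  Position 1: "aa" => no
  Position 2: "ab" => no
  Position 3: "bb" => MATCH
  Position 4: "bb" => MATCH
  Position 5: "ba" => no
  Position 6: "ac" => no
  Position 7: "cc" => no
  Position 8: "cc" => no
  Position 9: "cb" => no
  Position 10: "bb" => MATCH
Total occurrences: 3

3


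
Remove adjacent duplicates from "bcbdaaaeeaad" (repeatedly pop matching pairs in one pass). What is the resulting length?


Input: bcbdaaaeeaad
Stack-based adjacent duplicate removal:
  Read 'b': push. Stack: b
  Read 'c': push. Stack: bc
  Read 'b': push. Stack: bcb
  Read 'd': push. Stack: bcbd
  Read 'a': push. Stack: bcbda
  Read 'a': matches stack top 'a' => pop. Stack: bcbd
  Read 'a': push. Stack: bcbda
  Read 'e': push. Stack: bcbdae
  Read 'e': matches stack top 'e' => pop. Stack: bcbda
  Read 'a': matches stack top 'a' => pop. Stack: bcbd
  Read 'a': push. Stack: bcbda
  Read 'd': push. Stack: bcbdad
Final stack: "bcbdad" (length 6)

6


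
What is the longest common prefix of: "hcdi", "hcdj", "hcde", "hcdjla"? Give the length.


Words: hcdi, hcdj, hcde, hcdjla
  Position 0: all 'h' => match
  Position 1: all 'c' => match
  Position 2: all 'd' => match
  Position 3: ('i', 'j', 'e', 'j') => mismatch, stop
LCP = "hcd" (length 3)

3


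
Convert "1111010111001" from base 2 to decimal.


Input: "1111010111001" in base 2
Positional expansion:
  Digit '1' (value 1) x 2^12 = 4096
  Digit '1' (value 1) x 2^11 = 2048
  Digit '1' (value 1) x 2^10 = 1024
  Digit '1' (value 1) x 2^9 = 512
  Digit '0' (value 0) x 2^8 = 0
  Digit '1' (value 1) x 2^7 = 128
  Digit '0' (value 0) x 2^6 = 0
  Digit '1' (value 1) x 2^5 = 32
  Digit '1' (value 1) x 2^4 = 16
  Digit '1' (value 1) x 2^3 = 8
  Digit '0' (value 0) x 2^2 = 0
  Digit '0' (value 0) x 2^1 = 0
  Digit '1' (value 1) x 2^0 = 1
Sum = 7865

7865


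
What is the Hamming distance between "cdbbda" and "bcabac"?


Comparing "cdbbda" and "bcabac" position by position:
  Position 0: 'c' vs 'b' => differ
  Position 1: 'd' vs 'c' => differ
  Position 2: 'b' vs 'a' => differ
  Position 3: 'b' vs 'b' => same
  Position 4: 'd' vs 'a' => differ
  Position 5: 'a' vs 'c' => differ
Total differences (Hamming distance): 5

5


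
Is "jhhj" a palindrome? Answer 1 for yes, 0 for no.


Input: jhhj
Reversed: jhhj
  Compare pos 0 ('j') with pos 3 ('j'): match
  Compare pos 1 ('h') with pos 2 ('h'): match
Result: palindrome

1


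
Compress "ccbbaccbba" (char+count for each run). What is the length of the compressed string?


Input: ccbbaccbba
Runs:
  'c' x 2 => "c2"
  'b' x 2 => "b2"
  'a' x 1 => "a1"
  'c' x 2 => "c2"
  'b' x 2 => "b2"
  'a' x 1 => "a1"
Compressed: "c2b2a1c2b2a1"
Compressed length: 12

12


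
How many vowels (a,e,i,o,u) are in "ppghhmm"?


Input: ppghhmm
Checking each character:
  'p' at position 0: consonant
  'p' at position 1: consonant
  'g' at position 2: consonant
  'h' at position 3: consonant
  'h' at position 4: consonant
  'm' at position 5: consonant
  'm' at position 6: consonant
Total vowels: 0

0


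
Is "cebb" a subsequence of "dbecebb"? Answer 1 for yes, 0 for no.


Check if "cebb" is a subsequence of "dbecebb"
Greedy scan:
  Position 0 ('d'): no match needed
  Position 1 ('b'): no match needed
  Position 2 ('e'): no match needed
  Position 3 ('c'): matches sub[0] = 'c'
  Position 4 ('e'): matches sub[1] = 'e'
  Position 5 ('b'): matches sub[2] = 'b'
  Position 6 ('b'): matches sub[3] = 'b'
All 4 characters matched => is a subsequence

1


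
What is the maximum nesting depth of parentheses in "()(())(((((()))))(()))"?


Input: "()(())(((((()))))(()))"
Tracking depth:
  Position 0 '(': depth becomes 1
  Position 1 ')': depth becomes 0
  Position 2 '(': depth becomes 1
  Position 3 '(': depth becomes 2
  Position 4 ')': depth becomes 1
  Position 5 ')': depth becomes 0
  Position 6 '(': depth becomes 1
  Position 7 '(': depth becomes 2
  Position 8 '(': depth becomes 3
  Position 9 '(': depth becomes 4
  Position 10 '(': depth becomes 5
  Position 11 '(': depth becomes 6
  Position 12 ')': depth becomes 5
  Position 13 ')': depth becomes 4
  Position 14 ')': depth becomes 3
  Position 15 ')': depth becomes 2
  Position 16 ')': depth becomes 1
  Position 17 '(': depth becomes 2
  Position 18 '(': depth becomes 3
  Position 19 ')': depth becomes 2
  Position 20 ')': depth becomes 1
  Position 21 ')': depth becomes 0
Maximum depth reached: 6

6


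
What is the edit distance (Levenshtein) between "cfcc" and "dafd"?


Computing edit distance: "cfcc" -> "dafd"
DP table:
           d    a    f    d
      0    1    2    3    4
  c   1    1    2    3    4
  f   2    2    2    2    3
  c   3    3    3    3    3
  c   4    4    4    4    4
Edit distance = dp[4][4] = 4

4


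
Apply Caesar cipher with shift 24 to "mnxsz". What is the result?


Caesar cipher: shift "mnxsz" by 24
  'm' (pos 12) + 24 = pos 10 = 'k'
  'n' (pos 13) + 24 = pos 11 = 'l'
  'x' (pos 23) + 24 = pos 21 = 'v'
  's' (pos 18) + 24 = pos 16 = 'q'
  'z' (pos 25) + 24 = pos 23 = 'x'
Result: klvqx

klvqx


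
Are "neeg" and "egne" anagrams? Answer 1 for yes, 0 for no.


Strings: "neeg", "egne"
Sorted first:  eegn
Sorted second: eegn
Sorted forms match => anagrams

1


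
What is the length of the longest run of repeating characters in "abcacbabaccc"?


Input: "abcacbabaccc"
Scanning for longest run:
  Position 1 ('b'): new char, reset run to 1
  Position 2 ('c'): new char, reset run to 1
  Position 3 ('a'): new char, reset run to 1
  Position 4 ('c'): new char, reset run to 1
  Position 5 ('b'): new char, reset run to 1
  Position 6 ('a'): new char, reset run to 1
  Position 7 ('b'): new char, reset run to 1
  Position 8 ('a'): new char, reset run to 1
  Position 9 ('c'): new char, reset run to 1
  Position 10 ('c'): continues run of 'c', length=2
  Position 11 ('c'): continues run of 'c', length=3
Longest run: 'c' with length 3

3


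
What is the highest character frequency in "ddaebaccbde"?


Input: ddaebaccbde
Character counts:
  'a': 2
  'b': 2
  'c': 2
  'd': 3
  'e': 2
Maximum frequency: 3

3


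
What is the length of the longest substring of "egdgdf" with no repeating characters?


Input: "egdgdf"
Sliding window (track last position of each char):
  Position 0 ('e'): window [0,0] length 1 -- new best
  Position 1 ('g'): window [0,1] length 2 -- new best
  Position 2 ('d'): window [0,2] length 3 -- new best
  Position 3 ('g'): repeat (last at 1), move window start to 2
  Position 3 ('g'): window [2,3] length 2
  Position 4 ('d'): repeat (last at 2), move window start to 3
  Position 4 ('d'): window [3,4] length 2
  Position 5 ('f'): window [3,5] length 3
Longest substring with no repeats: "egd" with length 3

3


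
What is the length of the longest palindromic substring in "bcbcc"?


Input: "bcbcc"
Checking substrings for palindromes:
  [0:3] "bcb" (len 3) => palindrome
  [1:4] "cbc" (len 3) => palindrome
  [3:5] "cc" (len 2) => palindrome
Longest palindromic substring: "bcb" with length 3

3


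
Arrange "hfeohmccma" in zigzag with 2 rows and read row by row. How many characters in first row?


Zigzag "hfeohmccma" into 2 rows:
Placing characters:
  'h' => row 0
  'f' => row 1
  'e' => row 0
  'o' => row 1
  'h' => row 0
  'm' => row 1
  'c' => row 0
  'c' => row 1
  'm' => row 0
  'a' => row 1
Rows:
  Row 0: "hehcm"
  Row 1: "fomca"
First row length: 5

5


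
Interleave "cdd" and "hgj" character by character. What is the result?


Interleaving "cdd" and "hgj":
  Position 0: 'c' from first, 'h' from second => "ch"
  Position 1: 'd' from first, 'g' from second => "dg"
  Position 2: 'd' from first, 'j' from second => "dj"
Result: chdgdj

chdgdj


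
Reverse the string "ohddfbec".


Input: ohddfbec
Reading characters right to left:
  Position 7: 'c'
  Position 6: 'e'
  Position 5: 'b'
  Position 4: 'f'
  Position 3: 'd'
  Position 2: 'd'
  Position 1: 'h'
  Position 0: 'o'
Reversed: cebfddho

cebfddho


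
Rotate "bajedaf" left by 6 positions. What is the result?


Input: "bajedaf", rotate left by 6
First 6 characters: "bajeda"
Remaining characters: "f"
Concatenate remaining + first: "f" + "bajeda" = "fbajeda"

fbajeda


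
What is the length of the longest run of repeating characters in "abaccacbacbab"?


Input: "abaccacbacbab"
Scanning for longest run:
  Position 1 ('b'): new char, reset run to 1
  Position 2 ('a'): new char, reset run to 1
  Position 3 ('c'): new char, reset run to 1
  Position 4 ('c'): continues run of 'c', length=2
  Position 5 ('a'): new char, reset run to 1
  Position 6 ('c'): new char, reset run to 1
  Position 7 ('b'): new char, reset run to 1
  Position 8 ('a'): new char, reset run to 1
  Position 9 ('c'): new char, reset run to 1
  Position 10 ('b'): new char, reset run to 1
  Position 11 ('a'): new char, reset run to 1
  Position 12 ('b'): new char, reset run to 1
Longest run: 'c' with length 2

2


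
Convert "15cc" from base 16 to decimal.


Input: "15cc" in base 16
Positional expansion:
  Digit '1' (value 1) x 16^3 = 4096
  Digit '5' (value 5) x 16^2 = 1280
  Digit 'c' (value 12) x 16^1 = 192
  Digit 'c' (value 12) x 16^0 = 12
Sum = 5580

5580


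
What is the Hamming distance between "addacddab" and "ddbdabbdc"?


Comparing "addacddab" and "ddbdabbdc" position by position:
  Position 0: 'a' vs 'd' => differ
  Position 1: 'd' vs 'd' => same
  Position 2: 'd' vs 'b' => differ
  Position 3: 'a' vs 'd' => differ
  Position 4: 'c' vs 'a' => differ
  Position 5: 'd' vs 'b' => differ
  Position 6: 'd' vs 'b' => differ
  Position 7: 'a' vs 'd' => differ
  Position 8: 'b' vs 'c' => differ
Total differences (Hamming distance): 8

8


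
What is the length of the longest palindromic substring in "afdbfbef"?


Input: "afdbfbef"
Checking substrings for palindromes:
  [3:6] "bfb" (len 3) => palindrome
Longest palindromic substring: "bfb" with length 3

3


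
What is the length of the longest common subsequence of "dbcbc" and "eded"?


LCS of "dbcbc" and "eded"
DP table:
           e    d    e    d
      0    0    0    0    0
  d   0    0    1    1    1
  b   0    0    1    1    1
  c   0    0    1    1    1
  b   0    0    1    1    1
  c   0    0    1    1    1
LCS length = dp[5][4] = 1

1


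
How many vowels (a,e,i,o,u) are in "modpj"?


Input: modpj
Checking each character:
  'm' at position 0: consonant
  'o' at position 1: vowel (running total: 1)
  'd' at position 2: consonant
  'p' at position 3: consonant
  'j' at position 4: consonant
Total vowels: 1

1


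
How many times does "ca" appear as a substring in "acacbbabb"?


Searching for "ca" in "acacbbabb"
Scanning each position:
  Position 0: "ac" => no
  Position 1: "ca" => MATCH
  Position 2: "ac" => no
  Position 3: "cb" => no
  Position 4: "bb" => no
  Position 5: "ba" => no
  Position 6: "ab" => no
  Position 7: "bb" => no
Total occurrences: 1

1


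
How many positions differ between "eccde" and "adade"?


Comparing "eccde" and "adade" position by position:
  Position 0: 'e' vs 'a' => DIFFER
  Position 1: 'c' vs 'd' => DIFFER
  Position 2: 'c' vs 'a' => DIFFER
  Position 3: 'd' vs 'd' => same
  Position 4: 'e' vs 'e' => same
Positions that differ: 3

3


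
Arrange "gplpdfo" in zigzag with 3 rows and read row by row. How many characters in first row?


Zigzag "gplpdfo" into 3 rows:
Placing characters:
  'g' => row 0
  'p' => row 1
  'l' => row 2
  'p' => row 1
  'd' => row 0
  'f' => row 1
  'o' => row 2
Rows:
  Row 0: "gd"
  Row 1: "ppf"
  Row 2: "lo"
First row length: 2

2


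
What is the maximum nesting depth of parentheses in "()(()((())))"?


Input: "()(()((())))"
Tracking depth:
  Position 0 '(': depth becomes 1
  Position 1 ')': depth becomes 0
  Position 2 '(': depth becomes 1
  Position 3 '(': depth becomes 2
  Position 4 ')': depth becomes 1
  Position 5 '(': depth becomes 2
  Position 6 '(': depth becomes 3
  Position 7 '(': depth becomes 4
  Position 8 ')': depth becomes 3
  Position 9 ')': depth becomes 2
  Position 10 ')': depth becomes 1
  Position 11 ')': depth becomes 0
Maximum depth reached: 4

4


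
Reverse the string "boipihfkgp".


Input: boipihfkgp
Reading characters right to left:
  Position 9: 'p'
  Position 8: 'g'
  Position 7: 'k'
  Position 6: 'f'
  Position 5: 'h'
  Position 4: 'i'
  Position 3: 'p'
  Position 2: 'i'
  Position 1: 'o'
  Position 0: 'b'
Reversed: pgkfhipiob

pgkfhipiob


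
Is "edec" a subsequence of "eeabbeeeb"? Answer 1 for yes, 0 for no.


Check if "edec" is a subsequence of "eeabbeeeb"
Greedy scan:
  Position 0 ('e'): matches sub[0] = 'e'
  Position 1 ('e'): no match needed
  Position 2 ('a'): no match needed
  Position 3 ('b'): no match needed
  Position 4 ('b'): no match needed
  Position 5 ('e'): no match needed
  Position 6 ('e'): no match needed
  Position 7 ('e'): no match needed
  Position 8 ('b'): no match needed
Only matched 1/4 characters => not a subsequence

0


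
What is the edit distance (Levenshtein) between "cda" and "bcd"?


Computing edit distance: "cda" -> "bcd"
DP table:
           b    c    d
      0    1    2    3
  c   1    1    1    2
  d   2    2    2    1
  a   3    3    3    2
Edit distance = dp[3][3] = 2

2


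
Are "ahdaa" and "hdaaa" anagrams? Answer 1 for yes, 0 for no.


Strings: "ahdaa", "hdaaa"
Sorted first:  aaadh
Sorted second: aaadh
Sorted forms match => anagrams

1


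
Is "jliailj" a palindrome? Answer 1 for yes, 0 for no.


Input: jliailj
Reversed: jliailj
  Compare pos 0 ('j') with pos 6 ('j'): match
  Compare pos 1 ('l') with pos 5 ('l'): match
  Compare pos 2 ('i') with pos 4 ('i'): match
Result: palindrome

1


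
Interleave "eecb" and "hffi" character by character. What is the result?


Interleaving "eecb" and "hffi":
  Position 0: 'e' from first, 'h' from second => "eh"
  Position 1: 'e' from first, 'f' from second => "ef"
  Position 2: 'c' from first, 'f' from second => "cf"
  Position 3: 'b' from first, 'i' from second => "bi"
Result: ehefcfbi

ehefcfbi


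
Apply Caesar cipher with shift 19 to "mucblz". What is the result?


Caesar cipher: shift "mucblz" by 19
  'm' (pos 12) + 19 = pos 5 = 'f'
  'u' (pos 20) + 19 = pos 13 = 'n'
  'c' (pos 2) + 19 = pos 21 = 'v'
  'b' (pos 1) + 19 = pos 20 = 'u'
  'l' (pos 11) + 19 = pos 4 = 'e'
  'z' (pos 25) + 19 = pos 18 = 's'
Result: fnvues

fnvues


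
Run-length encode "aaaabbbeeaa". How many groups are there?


Input: aaaabbbeeaa
Scanning for consecutive runs:
  Group 1: 'a' x 4 (positions 0-3)
  Group 2: 'b' x 3 (positions 4-6)
  Group 3: 'e' x 2 (positions 7-8)
  Group 4: 'a' x 2 (positions 9-10)
Total groups: 4

4


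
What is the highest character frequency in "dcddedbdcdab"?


Input: dcddedbdcdab
Character counts:
  'a': 1
  'b': 2
  'c': 2
  'd': 6
  'e': 1
Maximum frequency: 6

6


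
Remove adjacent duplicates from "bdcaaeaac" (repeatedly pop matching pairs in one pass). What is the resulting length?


Input: bdcaaeaac
Stack-based adjacent duplicate removal:
  Read 'b': push. Stack: b
  Read 'd': push. Stack: bd
  Read 'c': push. Stack: bdc
  Read 'a': push. Stack: bdca
  Read 'a': matches stack top 'a' => pop. Stack: bdc
  Read 'e': push. Stack: bdce
  Read 'a': push. Stack: bdcea
  Read 'a': matches stack top 'a' => pop. Stack: bdce
  Read 'c': push. Stack: bdcec
Final stack: "bdcec" (length 5)

5


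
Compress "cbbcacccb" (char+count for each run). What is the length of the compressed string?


Input: cbbcacccb
Runs:
  'c' x 1 => "c1"
  'b' x 2 => "b2"
  'c' x 1 => "c1"
  'a' x 1 => "a1"
  'c' x 3 => "c3"
  'b' x 1 => "b1"
Compressed: "c1b2c1a1c3b1"
Compressed length: 12

12


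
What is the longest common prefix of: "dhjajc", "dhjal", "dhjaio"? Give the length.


Words: dhjajc, dhjal, dhjaio
  Position 0: all 'd' => match
  Position 1: all 'h' => match
  Position 2: all 'j' => match
  Position 3: all 'a' => match
  Position 4: ('j', 'l', 'i') => mismatch, stop
LCP = "dhja" (length 4)

4


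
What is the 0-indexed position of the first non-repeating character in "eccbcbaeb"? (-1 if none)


Input: eccbcbaeb
Character frequencies:
  'a': 1
  'b': 3
  'c': 3
  'e': 2
Scanning left to right for freq == 1:
  Position 0 ('e'): freq=2, skip
  Position 1 ('c'): freq=3, skip
  Position 2 ('c'): freq=3, skip
  Position 3 ('b'): freq=3, skip
  Position 4 ('c'): freq=3, skip
  Position 5 ('b'): freq=3, skip
  Position 6 ('a'): unique! => answer = 6

6


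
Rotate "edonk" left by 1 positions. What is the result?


Input: "edonk", rotate left by 1
First 1 characters: "e"
Remaining characters: "donk"
Concatenate remaining + first: "donk" + "e" = "donke"

donke


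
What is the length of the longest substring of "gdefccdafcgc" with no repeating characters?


Input: "gdefccdafcgc"
Sliding window (track last position of each char):
  Position 0 ('g'): window [0,0] length 1 -- new best
  Position 1 ('d'): window [0,1] length 2 -- new best
  Position 2 ('e'): window [0,2] length 3 -- new best
  Position 3 ('f'): window [0,3] length 4 -- new best
  Position 4 ('c'): window [0,4] length 5 -- new best
  Position 5 ('c'): repeat (last at 4), move window start to 5
  Position 5 ('c'): window [5,5] length 1
  Position 6 ('d'): window [5,6] length 2
  Position 7 ('a'): window [5,7] length 3
  Position 8 ('f'): window [5,8] length 4
  Position 9 ('c'): repeat (last at 5), move window start to 6
  Position 9 ('c'): window [6,9] length 4
  Position 10 ('g'): window [6,10] length 5
  Position 11 ('c'): repeat (last at 9), move window start to 10
  Position 11 ('c'): window [10,11] length 2
Longest substring with no repeats: "gdefc" with length 5

5


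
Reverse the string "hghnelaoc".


Input: hghnelaoc
Reading characters right to left:
  Position 8: 'c'
  Position 7: 'o'
  Position 6: 'a'
  Position 5: 'l'
  Position 4: 'e'
  Position 3: 'n'
  Position 2: 'h'
  Position 1: 'g'
  Position 0: 'h'
Reversed: coalenhgh

coalenhgh


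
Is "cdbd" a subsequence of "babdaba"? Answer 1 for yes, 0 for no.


Check if "cdbd" is a subsequence of "babdaba"
Greedy scan:
  Position 0 ('b'): no match needed
  Position 1 ('a'): no match needed
  Position 2 ('b'): no match needed
  Position 3 ('d'): no match needed
  Position 4 ('a'): no match needed
  Position 5 ('b'): no match needed
  Position 6 ('a'): no match needed
Only matched 0/4 characters => not a subsequence

0


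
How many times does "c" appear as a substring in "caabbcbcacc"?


Searching for "c" in "caabbcbcacc"
Scanning each position:
  Position 0: "c" => MATCH
  Position 1: "a" => no
  Position 2: "a" => no
  Position 3: "b" => no
  Position 4: "b" => no
  Position 5: "c" => MATCH
  Position 6: "b" => no
  Position 7: "c" => MATCH
  Position 8: "a" => no
  Position 9: "c" => MATCH
  Position 10: "c" => MATCH
Total occurrences: 5

5


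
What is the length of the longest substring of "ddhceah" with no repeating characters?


Input: "ddhceah"
Sliding window (track last position of each char):
  Position 0 ('d'): window [0,0] length 1 -- new best
  Position 1 ('d'): repeat (last at 0), move window start to 1
  Position 1 ('d'): window [1,1] length 1
  Position 2 ('h'): window [1,2] length 2 -- new best
  Position 3 ('c'): window [1,3] length 3 -- new best
  Position 4 ('e'): window [1,4] length 4 -- new best
  Position 5 ('a'): window [1,5] length 5 -- new best
  Position 6 ('h'): repeat (last at 2), move window start to 3
  Position 6 ('h'): window [3,6] length 4
Longest substring with no repeats: "dhcea" with length 5

5


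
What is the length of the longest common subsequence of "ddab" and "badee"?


LCS of "ddab" and "badee"
DP table:
           b    a    d    e    e
      0    0    0    0    0    0
  d   0    0    0    1    1    1
  d   0    0    0    1    1    1
  a   0    0    1    1    1    1
  b   0    1    1    1    1    1
LCS length = dp[4][5] = 1

1


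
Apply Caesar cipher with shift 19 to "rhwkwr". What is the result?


Caesar cipher: shift "rhwkwr" by 19
  'r' (pos 17) + 19 = pos 10 = 'k'
  'h' (pos 7) + 19 = pos 0 = 'a'
  'w' (pos 22) + 19 = pos 15 = 'p'
  'k' (pos 10) + 19 = pos 3 = 'd'
  'w' (pos 22) + 19 = pos 15 = 'p'
  'r' (pos 17) + 19 = pos 10 = 'k'
Result: kapdpk

kapdpk


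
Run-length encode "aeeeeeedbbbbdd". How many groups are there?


Input: aeeeeeedbbbbdd
Scanning for consecutive runs:
  Group 1: 'a' x 1 (positions 0-0)
  Group 2: 'e' x 6 (positions 1-6)
  Group 3: 'd' x 1 (positions 7-7)
  Group 4: 'b' x 4 (positions 8-11)
  Group 5: 'd' x 2 (positions 12-13)
Total groups: 5

5


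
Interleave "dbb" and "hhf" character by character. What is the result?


Interleaving "dbb" and "hhf":
  Position 0: 'd' from first, 'h' from second => "dh"
  Position 1: 'b' from first, 'h' from second => "bh"
  Position 2: 'b' from first, 'f' from second => "bf"
Result: dhbhbf

dhbhbf


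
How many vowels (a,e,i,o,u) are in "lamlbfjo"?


Input: lamlbfjo
Checking each character:
  'l' at position 0: consonant
  'a' at position 1: vowel (running total: 1)
  'm' at position 2: consonant
  'l' at position 3: consonant
  'b' at position 4: consonant
  'f' at position 5: consonant
  'j' at position 6: consonant
  'o' at position 7: vowel (running total: 2)
Total vowels: 2

2


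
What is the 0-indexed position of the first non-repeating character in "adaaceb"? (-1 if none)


Input: adaaceb
Character frequencies:
  'a': 3
  'b': 1
  'c': 1
  'd': 1
  'e': 1
Scanning left to right for freq == 1:
  Position 0 ('a'): freq=3, skip
  Position 1 ('d'): unique! => answer = 1

1
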